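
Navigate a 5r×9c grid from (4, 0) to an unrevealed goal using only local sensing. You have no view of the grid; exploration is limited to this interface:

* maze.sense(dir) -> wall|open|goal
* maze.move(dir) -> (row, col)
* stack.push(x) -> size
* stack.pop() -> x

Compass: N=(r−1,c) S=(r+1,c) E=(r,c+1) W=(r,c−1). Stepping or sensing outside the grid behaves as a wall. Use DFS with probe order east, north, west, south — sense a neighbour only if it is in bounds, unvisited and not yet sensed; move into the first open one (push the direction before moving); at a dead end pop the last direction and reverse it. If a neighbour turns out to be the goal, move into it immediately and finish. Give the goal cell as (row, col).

→ maze.sense(east)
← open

→ stack.push(east)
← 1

→ maze.move(east)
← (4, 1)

→ maze.sense(east)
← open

→ stack.push(east)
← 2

→ maze.move(east)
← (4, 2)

→ maze.sense(east)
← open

→ stack.push(east)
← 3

→ maze.move(east)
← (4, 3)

→ maze.sense(east)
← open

→ stack.push(east)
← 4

→ maze.move(east)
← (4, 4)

→ maze.sense(east)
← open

→ stack.push(east)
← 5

→ maze.move(east)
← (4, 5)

→ maze.sense(east)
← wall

→ maze.sense(north)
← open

→ stack.push(north)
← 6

→ maze.move(north)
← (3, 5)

→ maze.sense(east)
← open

→ stack.push(east)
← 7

→ maze.move(east)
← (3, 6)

→ maze.sense(east)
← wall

→ maze.sense(north)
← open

→ stack.push(north)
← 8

→ maze.move(north)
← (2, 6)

→ maze.sense(east)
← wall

→ maze.sense(north)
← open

→ stack.push(north)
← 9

→ maze.move(north)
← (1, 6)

→ maze.sense(east)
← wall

→ maze.sense(north)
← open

→ stack.push(north)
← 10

→ maze.move(north)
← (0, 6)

→ maze.sense(east)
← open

→ stack.push(east)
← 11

→ maze.move(east)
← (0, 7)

→ maze.sense(east)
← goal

→ maze.move(east)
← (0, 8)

Answer: (0, 8)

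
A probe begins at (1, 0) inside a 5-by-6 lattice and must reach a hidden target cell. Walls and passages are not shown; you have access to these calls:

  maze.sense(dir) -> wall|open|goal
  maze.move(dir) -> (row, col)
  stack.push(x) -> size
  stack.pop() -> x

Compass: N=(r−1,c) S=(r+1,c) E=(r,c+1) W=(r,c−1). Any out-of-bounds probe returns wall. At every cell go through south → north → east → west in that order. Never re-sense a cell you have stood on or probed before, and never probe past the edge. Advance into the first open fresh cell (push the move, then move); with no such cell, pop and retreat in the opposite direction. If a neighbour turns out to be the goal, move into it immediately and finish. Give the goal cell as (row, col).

-- 1. sense(dir='south') ~> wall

-- 2. sense(dir='north') ~> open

-- 3. push(x='north') ~> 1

-- 4. move(dir='north') ~> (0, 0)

-- 5. sense(dir='east') ~> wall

-- 6. pop() ~> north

-- 7. move(dir='south') ~> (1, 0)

-- 8. sense(dir='east') ~> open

-- 9. push(x='east') ~> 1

-- 10. move(dir='east') ~> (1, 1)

-- 11. sense(dir='south') ~> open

-- 12. push(x='south') ~> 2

-- 13. move(dir='south') ~> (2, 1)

-- 14. sense(dir='south') ~> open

-- 15. push(x='south') ~> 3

-- 16. move(dir='south') ~> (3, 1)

-- 17. sense(dir='south') ~> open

-- 18. push(x='south') ~> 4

-- 19. move(dir='south') ~> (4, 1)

-- 20. sense(dir='east') ~> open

-- 21. push(x='east') ~> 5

-- 22. move(dir='east') ~> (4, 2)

-- 23. sense(dir='north') ~> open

-- 24. push(x='north') ~> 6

-- 25. move(dir='north') ~> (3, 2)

-- 26. sense(dir='north') ~> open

-- 27. push(x='north') ~> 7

-- 28. move(dir='north') ~> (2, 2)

-- 29. sense(dir='north') ~> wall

-- 30. sense(dir='east') ~> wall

-- 31. pop() ~> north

-- 32. move(dir='south') ~> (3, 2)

-- 33. sense(dir='east') ~> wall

-- 34. pop() ~> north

-- 35. move(dir='south') ~> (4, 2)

-- 36. sense(dir='east') ~> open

-- 37. push(x='east') ~> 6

-- 38. move(dir='east') ~> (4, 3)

-- 39. sense(dir='east') ~> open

-- 40. push(x='east') ~> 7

-- 41. move(dir='east') ~> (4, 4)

-- 42. sense(dir='north') ~> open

-- 43. push(x='north') ~> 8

-- 44. move(dir='north') ~> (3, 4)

-- 45. sense(dir='north') ~> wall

-- 46. sense(dir='east') ~> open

-- 47. push(x='east') ~> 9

-- 48. move(dir='east') ~> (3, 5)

-- 49. sense(dir='south') ~> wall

-- 50. sense(dir='north') ~> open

-- 51. push(x='north') ~> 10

-- 52. move(dir='north') ~> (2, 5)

-- 53. sense(dir='north') ~> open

-- 54. push(x='north') ~> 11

-- 55. move(dir='north') ~> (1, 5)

-- 56. sense(dir='north') ~> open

-- 57. push(x='north') ~> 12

-- 58. move(dir='north') ~> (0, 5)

-- 59. sense(dir='west') ~> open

-- 60. push(x='west') ~> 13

-- 61. move(dir='west') ~> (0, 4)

-- 62. sense(dir='south') ~> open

-- 63. push(x='south') ~> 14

-- 64. move(dir='south') ~> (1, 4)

-- 65. sense(dir='west') ~> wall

-- 66. pop() ~> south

-- 67. move(dir='north') ~> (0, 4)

-- 68. sense(dir='west') ~> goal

-- 69. move(dir='west') ~> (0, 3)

Answer: (0, 3)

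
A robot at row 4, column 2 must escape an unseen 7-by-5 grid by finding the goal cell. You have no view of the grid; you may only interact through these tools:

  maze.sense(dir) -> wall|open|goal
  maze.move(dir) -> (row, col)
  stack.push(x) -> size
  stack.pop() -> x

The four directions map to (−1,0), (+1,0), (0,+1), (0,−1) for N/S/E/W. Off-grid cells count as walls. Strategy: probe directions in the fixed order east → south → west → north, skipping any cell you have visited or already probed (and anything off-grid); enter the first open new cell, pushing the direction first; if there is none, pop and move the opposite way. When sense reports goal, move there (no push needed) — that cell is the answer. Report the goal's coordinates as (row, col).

// 1. maze.sense(dir=east) : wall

// 2. maze.sense(dir=south) : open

// 3. stack.push(x=south) : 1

// 4. maze.move(dir=south) : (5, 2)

// 5. maze.sense(dir=east) : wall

// 6. maze.sense(dir=south) : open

// 7. stack.push(x=south) : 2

// 8. maze.move(dir=south) : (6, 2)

// 9. maze.sense(dir=east) : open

// 10. stack.push(x=east) : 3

// 11. maze.move(dir=east) : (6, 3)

// 12. maze.sense(dir=east) : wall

// 13. stack.pop() : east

// 14. maze.move(dir=west) : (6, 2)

// 15. maze.sense(dir=west) : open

// 16. stack.push(x=west) : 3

// 17. maze.move(dir=west) : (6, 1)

// 18. maze.sense(dir=west) : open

// 19. stack.push(x=west) : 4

// 20. maze.move(dir=west) : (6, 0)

// 21. maze.sense(dir=north) : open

// 22. stack.push(x=north) : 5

// 23. maze.move(dir=north) : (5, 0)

// 24. maze.sense(dir=east) : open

// 25. stack.push(x=east) : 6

// 26. maze.move(dir=east) : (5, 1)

// 27. maze.sense(dir=north) : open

// 28. stack.push(x=north) : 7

// 29. maze.move(dir=north) : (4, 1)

// 30. maze.sense(dir=west) : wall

// 31. maze.sense(dir=north) : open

// 32. stack.push(x=north) : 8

// 33. maze.move(dir=north) : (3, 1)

// 34. maze.sense(dir=east) : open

// 35. stack.push(x=east) : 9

// 36. maze.move(dir=east) : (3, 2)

// 37. maze.sense(dir=east) : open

// 38. stack.push(x=east) : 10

// 39. maze.move(dir=east) : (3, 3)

// 40. maze.sense(dir=east) : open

// 41. stack.push(x=east) : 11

// 42. maze.move(dir=east) : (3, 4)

// 43. maze.sense(dir=south) : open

// 44. stack.push(x=south) : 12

// 45. maze.move(dir=south) : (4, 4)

// 46. maze.sense(dir=south) : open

// 47. stack.push(x=south) : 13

// 48. maze.move(dir=south) : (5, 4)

// 49. stack.pop() : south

// 50. maze.move(dir=north) : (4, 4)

// 51. stack.pop() : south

// 52. maze.move(dir=north) : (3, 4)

// 53. maze.sense(dir=north) : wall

// 54. stack.pop() : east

// 55. maze.move(dir=west) : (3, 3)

// 56. maze.sense(dir=north) : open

// 57. stack.push(x=north) : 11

// 58. maze.move(dir=north) : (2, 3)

// 59. maze.sense(dir=west) : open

// 60. stack.push(x=west) : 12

// 61. maze.move(dir=west) : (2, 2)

// 62. maze.sense(dir=west) : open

// 63. stack.push(x=west) : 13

// 64. maze.move(dir=west) : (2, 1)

// 65. maze.sense(dir=west) : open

// 66. stack.push(x=west) : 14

// 67. maze.move(dir=west) : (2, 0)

// 68. maze.sense(dir=south) : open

// 69. stack.push(x=south) : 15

// 70. maze.move(dir=south) : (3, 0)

// 71. stack.pop() : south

// 72. maze.move(dir=north) : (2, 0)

// 73. maze.sense(dir=north) : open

// 74. stack.push(x=north) : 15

// 75. maze.move(dir=north) : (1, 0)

// 76. maze.sense(dir=east) : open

// 77. stack.push(x=east) : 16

// 78. maze.move(dir=east) : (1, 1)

// 79. maze.sense(dir=east) : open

// 80. stack.push(x=east) : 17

// 81. maze.move(dir=east) : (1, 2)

// 82. maze.sense(dir=east) : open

// 83. stack.push(x=east) : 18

// 84. maze.move(dir=east) : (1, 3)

// 85. maze.sense(dir=east) : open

// 86. stack.push(x=east) : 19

// 87. maze.move(dir=east) : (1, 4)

// 88. maze.sense(dir=north) : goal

// 89. maze.move(dir=north) : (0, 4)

Answer: (0, 4)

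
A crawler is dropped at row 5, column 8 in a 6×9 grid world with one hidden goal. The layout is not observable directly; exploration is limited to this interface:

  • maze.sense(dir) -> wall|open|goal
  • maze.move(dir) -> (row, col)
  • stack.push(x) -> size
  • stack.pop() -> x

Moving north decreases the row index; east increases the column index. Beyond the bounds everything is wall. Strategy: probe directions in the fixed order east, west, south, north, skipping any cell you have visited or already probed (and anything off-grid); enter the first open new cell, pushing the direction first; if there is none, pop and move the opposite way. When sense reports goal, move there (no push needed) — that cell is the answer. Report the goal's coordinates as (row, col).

>>> maze.sense dir→west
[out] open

>>> stack.push x→west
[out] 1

>>> maze.move dir→west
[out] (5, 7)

>>> maze.sense dir→west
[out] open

>>> stack.push x→west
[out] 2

>>> maze.move dir→west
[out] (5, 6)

>>> maze.sense dir→west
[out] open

>>> stack.push x→west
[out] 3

>>> maze.move dir→west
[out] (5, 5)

>>> maze.sense dir→west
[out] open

>>> stack.push x→west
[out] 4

>>> maze.move dir→west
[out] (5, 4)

>>> maze.sense dir→west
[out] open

>>> stack.push x→west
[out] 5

>>> maze.move dir→west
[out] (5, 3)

>>> maze.sense dir→west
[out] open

>>> stack.push x→west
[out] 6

>>> maze.move dir→west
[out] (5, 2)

>>> maze.sense dir→west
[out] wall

>>> maze.sense dir→north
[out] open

>>> stack.push x→north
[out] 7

>>> maze.move dir→north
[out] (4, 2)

>>> maze.sense dir→east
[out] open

>>> stack.push x→east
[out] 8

>>> maze.move dir→east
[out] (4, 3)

>>> maze.sense dir→east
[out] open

>>> stack.push x→east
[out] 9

>>> maze.move dir→east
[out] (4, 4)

>>> maze.sense dir→east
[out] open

>>> stack.push x→east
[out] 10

>>> maze.move dir→east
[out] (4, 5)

>>> maze.sense dir→east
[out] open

>>> stack.push x→east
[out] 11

>>> maze.move dir→east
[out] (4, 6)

>>> maze.sense dir→east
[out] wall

>>> maze.sense dir→north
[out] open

>>> stack.push x→north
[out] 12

>>> maze.move dir→north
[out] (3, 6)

>>> maze.sense dir→east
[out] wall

>>> maze.sense dir→west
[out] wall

>>> maze.sense dir→north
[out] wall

>>> stack.pop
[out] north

>>> maze.move dir→south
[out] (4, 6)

>>> stack.pop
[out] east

>>> maze.move dir→west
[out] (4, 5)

>>> stack.pop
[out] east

>>> maze.move dir→west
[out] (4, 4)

>>> maze.sense dir→north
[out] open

>>> stack.push x→north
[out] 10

>>> maze.move dir→north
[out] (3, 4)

>>> maze.sense dir→west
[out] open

>>> stack.push x→west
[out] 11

>>> maze.move dir→west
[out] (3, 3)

>>> maze.sense dir→west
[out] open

>>> stack.push x→west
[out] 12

>>> maze.move dir→west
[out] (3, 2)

>>> maze.sense dir→west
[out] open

>>> stack.push x→west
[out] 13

>>> maze.move dir→west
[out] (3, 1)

>>> maze.sense dir→west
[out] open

>>> stack.push x→west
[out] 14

>>> maze.move dir→west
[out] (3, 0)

>>> maze.sense dir→south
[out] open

>>> stack.push x→south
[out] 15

>>> maze.move dir→south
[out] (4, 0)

>>> maze.sense dir→east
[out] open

>>> stack.push x→east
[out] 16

>>> maze.move dir→east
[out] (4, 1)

>>> stack.pop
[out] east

>>> maze.move dir→west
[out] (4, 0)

>>> maze.sense dir→south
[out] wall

>>> stack.pop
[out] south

>>> maze.move dir→north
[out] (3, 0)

>>> maze.sense dir→north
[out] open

>>> stack.push x→north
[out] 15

>>> maze.move dir→north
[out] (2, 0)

>>> maze.sense dir→east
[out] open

>>> stack.push x→east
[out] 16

>>> maze.move dir→east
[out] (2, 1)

>>> maze.sense dir→east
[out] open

>>> stack.push x→east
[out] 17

>>> maze.move dir→east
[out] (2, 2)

>>> maze.sense dir→east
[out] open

>>> stack.push x→east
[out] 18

>>> maze.move dir→east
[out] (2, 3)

>>> maze.sense dir→east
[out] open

>>> stack.push x→east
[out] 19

>>> maze.move dir→east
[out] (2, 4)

>>> maze.sense dir→east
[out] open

>>> stack.push x→east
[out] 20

>>> maze.move dir→east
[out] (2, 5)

>>> maze.sense dir→north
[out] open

>>> stack.push x→north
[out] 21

>>> maze.move dir→north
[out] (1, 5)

>>> maze.sense dir→east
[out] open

>>> stack.push x→east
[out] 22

>>> maze.move dir→east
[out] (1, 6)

>>> maze.sense dir→east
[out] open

>>> stack.push x→east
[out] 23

>>> maze.move dir→east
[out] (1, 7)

>>> maze.sense dir→east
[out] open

>>> stack.push x→east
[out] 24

>>> maze.move dir→east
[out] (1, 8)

>>> maze.sense dir→south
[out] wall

>>> maze.sense dir→north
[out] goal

>>> maze.move dir→north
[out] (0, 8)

Answer: (0, 8)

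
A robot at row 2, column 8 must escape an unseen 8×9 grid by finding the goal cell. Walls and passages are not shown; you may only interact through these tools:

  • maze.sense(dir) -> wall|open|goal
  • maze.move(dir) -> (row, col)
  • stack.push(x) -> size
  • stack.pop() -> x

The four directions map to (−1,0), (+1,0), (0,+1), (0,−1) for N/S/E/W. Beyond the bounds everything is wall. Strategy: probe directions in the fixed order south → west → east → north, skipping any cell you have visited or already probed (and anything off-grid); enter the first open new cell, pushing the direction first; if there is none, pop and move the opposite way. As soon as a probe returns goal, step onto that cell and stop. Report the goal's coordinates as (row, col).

I try sense with dir→south, and see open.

Invoking push with x→south, and observe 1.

Using move with dir→south, → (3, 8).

I call sense with dir→south, yielding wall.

Next I call sense with dir→west, yielding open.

Then push with x→west, → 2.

I try move with dir→west, and observe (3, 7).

Invoking sense with dir→south, yielding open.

Calling push with x→south, : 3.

I run move with dir→south, : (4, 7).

Then sense with dir→south, giving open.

I run push with x→south, and get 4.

Then move with dir→south, giving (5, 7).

I invoke sense with dir→south, : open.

I run push with x→south, yielding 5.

I run move with dir→south, yielding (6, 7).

I try sense with dir→south, and get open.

I invoke push with x→south, → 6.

Using move with dir→south, : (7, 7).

Invoking sense with dir→west, and get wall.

Then sense with dir→east, and get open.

I call push with x→east, giving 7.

Invoking move with dir→east, : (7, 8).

I try sense with dir→north, : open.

I invoke push with x→north, and observe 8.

I invoke move with dir→north, which returns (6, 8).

I try sense with dir→north, and get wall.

Invoking pop, giving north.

Calling move with dir→south, which returns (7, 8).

I call pop(), giving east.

I run move with dir→west, which returns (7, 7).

Then pop, and get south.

I call move with dir→north, and observe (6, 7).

I call sense with dir→west, : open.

Next I call push with x→west, → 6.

Invoking move with dir→west, and observe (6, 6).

I try sense with dir→west, : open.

Then push with x→west, → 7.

I run move with dir→west, and get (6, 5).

Invoking sense with dir→south, yielding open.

Using push with x→south, : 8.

Invoking move with dir→south, which returns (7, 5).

Calling sense with dir→west, and see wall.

I call pop, which returns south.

I try move with dir→north, → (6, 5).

I call sense with dir→west, : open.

Invoking push with x→west, → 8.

Now I run move with dir→west, giving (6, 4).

Invoking sense with dir→west, and observe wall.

Calling sense with dir→north, yielding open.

Invoking push with x→north, and observe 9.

Next I call move with dir→north, and get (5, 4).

Using sense with dir→west, and see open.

I use push with x→west, which returns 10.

I use move with dir→west, — result: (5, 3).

I invoke sense with dir→west, : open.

Invoking push with x→west, which returns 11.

Invoking move with dir→west, and see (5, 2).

I invoke sense with dir→south, : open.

I call push with x→south, — result: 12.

Using move with dir→south, yielding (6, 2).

Now I run sense with dir→south, → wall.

I invoke sense with dir→west, giving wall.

Invoking pop, : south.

Next I call move with dir→north, giving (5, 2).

Invoking sense with dir→west, and get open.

Invoking push with x→west, → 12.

Using move with dir→west, : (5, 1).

Using sense with dir→west, — result: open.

Next I call push with x→west, and see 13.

Then move with dir→west, — result: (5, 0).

Using sense with dir→south, — result: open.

Using push with x→south, : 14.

I use move with dir→south, → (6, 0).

Then sense with dir→south, giving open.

Next I call push with x→south, yielding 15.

I invoke move with dir→south, giving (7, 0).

I call sense with dir→east, : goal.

I use move with dir→east, — result: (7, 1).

Answer: (7, 1)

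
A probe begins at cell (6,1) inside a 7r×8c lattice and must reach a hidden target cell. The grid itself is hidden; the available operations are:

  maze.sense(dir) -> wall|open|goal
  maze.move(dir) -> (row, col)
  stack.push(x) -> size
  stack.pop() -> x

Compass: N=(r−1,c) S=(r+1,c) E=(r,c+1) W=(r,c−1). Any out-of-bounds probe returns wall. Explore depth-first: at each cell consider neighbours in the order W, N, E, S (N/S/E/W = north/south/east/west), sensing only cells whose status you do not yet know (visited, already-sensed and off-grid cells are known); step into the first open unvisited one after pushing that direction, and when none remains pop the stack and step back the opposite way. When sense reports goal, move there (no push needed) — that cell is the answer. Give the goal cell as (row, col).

% maze.sense dir→west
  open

% stack.push x→west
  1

% maze.move dir→west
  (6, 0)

% maze.sense dir→north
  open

% stack.push x→north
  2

% maze.move dir→north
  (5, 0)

% maze.sense dir→north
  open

% stack.push x→north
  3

% maze.move dir→north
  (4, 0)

% maze.sense dir→north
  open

% stack.push x→north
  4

% maze.move dir→north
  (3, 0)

% maze.sense dir→north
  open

% stack.push x→north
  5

% maze.move dir→north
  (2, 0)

% maze.sense dir→north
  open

% stack.push x→north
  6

% maze.move dir→north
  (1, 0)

% maze.sense dir→north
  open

% stack.push x→north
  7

% maze.move dir→north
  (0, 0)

% maze.sense dir→east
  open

% stack.push x→east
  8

% maze.move dir→east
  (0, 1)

% maze.sense dir→east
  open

% stack.push x→east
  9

% maze.move dir→east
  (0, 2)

% maze.sense dir→east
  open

% stack.push x→east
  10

% maze.move dir→east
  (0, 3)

% maze.sense dir→east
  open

% stack.push x→east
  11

% maze.move dir→east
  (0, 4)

% maze.sense dir→east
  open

% stack.push x→east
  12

% maze.move dir→east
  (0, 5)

% maze.sense dir→east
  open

% stack.push x→east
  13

% maze.move dir→east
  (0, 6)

% maze.sense dir→east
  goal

% maze.move dir→east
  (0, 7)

Answer: (0, 7)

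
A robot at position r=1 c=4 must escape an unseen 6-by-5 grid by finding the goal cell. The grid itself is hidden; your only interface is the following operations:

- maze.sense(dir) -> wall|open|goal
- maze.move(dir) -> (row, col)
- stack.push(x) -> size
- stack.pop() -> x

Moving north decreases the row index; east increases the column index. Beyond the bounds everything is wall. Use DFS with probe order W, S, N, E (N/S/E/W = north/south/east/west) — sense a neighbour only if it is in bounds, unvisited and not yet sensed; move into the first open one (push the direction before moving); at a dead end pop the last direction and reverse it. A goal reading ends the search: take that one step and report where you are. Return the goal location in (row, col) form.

;; 1. maze.sense(dir: west) => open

;; 2. stack.push(x: west) => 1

;; 3. maze.move(dir: west) => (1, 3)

;; 4. maze.sense(dir: west) => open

;; 5. stack.push(x: west) => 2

;; 6. maze.move(dir: west) => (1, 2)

;; 7. maze.sense(dir: west) => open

;; 8. stack.push(x: west) => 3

;; 9. maze.move(dir: west) => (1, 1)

;; 10. maze.sense(dir: west) => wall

;; 11. maze.sense(dir: south) => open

;; 12. stack.push(x: south) => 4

;; 13. maze.move(dir: south) => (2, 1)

;; 14. maze.sense(dir: west) => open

;; 15. stack.push(x: west) => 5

;; 16. maze.move(dir: west) => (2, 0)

;; 17. maze.sense(dir: south) => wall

;; 18. stack.pop() => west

;; 19. maze.move(dir: east) => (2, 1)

;; 20. maze.sense(dir: south) => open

;; 21. stack.push(x: south) => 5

;; 22. maze.move(dir: south) => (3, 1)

;; 23. maze.sense(dir: south) => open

;; 24. stack.push(x: south) => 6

;; 25. maze.move(dir: south) => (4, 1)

;; 26. maze.sense(dir: west) => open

;; 27. stack.push(x: west) => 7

;; 28. maze.move(dir: west) => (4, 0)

;; 29. maze.sense(dir: south) => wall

;; 30. stack.pop() => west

;; 31. maze.move(dir: east) => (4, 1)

;; 32. maze.sense(dir: south) => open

;; 33. stack.push(x: south) => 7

;; 34. maze.move(dir: south) => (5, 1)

;; 35. maze.sense(dir: east) => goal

;; 36. maze.move(dir: east) => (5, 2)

Answer: (5, 2)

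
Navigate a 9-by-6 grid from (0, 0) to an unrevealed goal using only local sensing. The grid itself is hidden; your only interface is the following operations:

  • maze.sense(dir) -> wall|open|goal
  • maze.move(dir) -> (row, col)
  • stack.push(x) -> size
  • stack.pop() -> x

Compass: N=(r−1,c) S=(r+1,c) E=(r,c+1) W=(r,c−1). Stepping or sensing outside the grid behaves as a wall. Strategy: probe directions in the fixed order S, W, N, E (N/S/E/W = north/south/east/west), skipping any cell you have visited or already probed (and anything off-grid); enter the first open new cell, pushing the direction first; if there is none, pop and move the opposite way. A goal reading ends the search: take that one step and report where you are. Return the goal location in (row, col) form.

;; 1. sense(dir→south) ~> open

;; 2. push(x→south) ~> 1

;; 3. move(dir→south) ~> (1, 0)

;; 4. sense(dir→south) ~> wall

;; 5. sense(dir→east) ~> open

;; 6. push(x→east) ~> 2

;; 7. move(dir→east) ~> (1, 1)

;; 8. sense(dir→south) ~> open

;; 9. push(x→south) ~> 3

;; 10. move(dir→south) ~> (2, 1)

;; 11. sense(dir→south) ~> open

;; 12. push(x→south) ~> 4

;; 13. move(dir→south) ~> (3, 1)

;; 14. sense(dir→south) ~> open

;; 15. push(x→south) ~> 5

;; 16. move(dir→south) ~> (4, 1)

;; 17. sense(dir→south) ~> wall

;; 18. sense(dir→west) ~> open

;; 19. push(x→west) ~> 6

;; 20. move(dir→west) ~> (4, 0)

;; 21. sense(dir→south) ~> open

;; 22. push(x→south) ~> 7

;; 23. move(dir→south) ~> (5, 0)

;; 24. sense(dir→south) ~> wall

;; 25. pop() ~> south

;; 26. move(dir→north) ~> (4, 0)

;; 27. sense(dir→north) ~> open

;; 28. push(x→north) ~> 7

;; 29. move(dir→north) ~> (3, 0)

;; 30. pop() ~> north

;; 31. move(dir→south) ~> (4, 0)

;; 32. pop() ~> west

;; 33. move(dir→east) ~> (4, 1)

;; 34. sense(dir→east) ~> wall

;; 35. pop() ~> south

;; 36. move(dir→north) ~> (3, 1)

;; 37. sense(dir→east) ~> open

;; 38. push(x→east) ~> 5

;; 39. move(dir→east) ~> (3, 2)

;; 40. sense(dir→north) ~> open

;; 41. push(x→north) ~> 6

;; 42. move(dir→north) ~> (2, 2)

;; 43. sense(dir→north) ~> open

;; 44. push(x→north) ~> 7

;; 45. move(dir→north) ~> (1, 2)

;; 46. sense(dir→north) ~> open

;; 47. push(x→north) ~> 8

;; 48. move(dir→north) ~> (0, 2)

;; 49. sense(dir→west) ~> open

;; 50. push(x→west) ~> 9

;; 51. move(dir→west) ~> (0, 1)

;; 52. pop() ~> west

;; 53. move(dir→east) ~> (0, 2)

;; 54. sense(dir→east) ~> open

;; 55. push(x→east) ~> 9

;; 56. move(dir→east) ~> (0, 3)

;; 57. sense(dir→south) ~> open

;; 58. push(x→south) ~> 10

;; 59. move(dir→south) ~> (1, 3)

;; 60. sense(dir→south) ~> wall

;; 61. sense(dir→east) ~> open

;; 62. push(x→east) ~> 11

;; 63. move(dir→east) ~> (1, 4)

;; 64. sense(dir→south) ~> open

;; 65. push(x→south) ~> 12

;; 66. move(dir→south) ~> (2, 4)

;; 67. sense(dir→south) ~> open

;; 68. push(x→south) ~> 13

;; 69. move(dir→south) ~> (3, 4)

;; 70. sense(dir→south) ~> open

;; 71. push(x→south) ~> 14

;; 72. move(dir→south) ~> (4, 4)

;; 73. sense(dir→south) ~> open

;; 74. push(x→south) ~> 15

;; 75. move(dir→south) ~> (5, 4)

;; 76. sense(dir→south) ~> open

;; 77. push(x→south) ~> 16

;; 78. move(dir→south) ~> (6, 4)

;; 79. sense(dir→south) ~> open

;; 80. push(x→south) ~> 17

;; 81. move(dir→south) ~> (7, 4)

;; 82. sense(dir→south) ~> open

;; 83. push(x→south) ~> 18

;; 84. move(dir→south) ~> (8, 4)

;; 85. sense(dir→west) ~> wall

;; 86. sense(dir→east) ~> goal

;; 87. move(dir→east) ~> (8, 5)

Answer: (8, 5)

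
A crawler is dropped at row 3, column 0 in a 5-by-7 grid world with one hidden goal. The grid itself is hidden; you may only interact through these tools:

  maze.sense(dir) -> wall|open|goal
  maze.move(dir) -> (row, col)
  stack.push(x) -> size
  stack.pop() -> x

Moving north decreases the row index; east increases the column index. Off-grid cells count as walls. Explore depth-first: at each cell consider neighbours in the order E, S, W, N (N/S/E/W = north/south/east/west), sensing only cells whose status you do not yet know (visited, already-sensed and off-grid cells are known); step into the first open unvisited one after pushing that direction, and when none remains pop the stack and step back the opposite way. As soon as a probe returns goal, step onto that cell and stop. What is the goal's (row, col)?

~$ maze.sense dir=east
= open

~$ stack.push x=east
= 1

~$ maze.move dir=east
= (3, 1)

~$ maze.sense dir=east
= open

~$ stack.push x=east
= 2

~$ maze.move dir=east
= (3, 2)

~$ maze.sense dir=east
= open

~$ stack.push x=east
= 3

~$ maze.move dir=east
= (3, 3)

~$ maze.sense dir=east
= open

~$ stack.push x=east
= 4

~$ maze.move dir=east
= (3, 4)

~$ maze.sense dir=east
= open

~$ stack.push x=east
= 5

~$ maze.move dir=east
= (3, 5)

~$ maze.sense dir=east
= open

~$ stack.push x=east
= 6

~$ maze.move dir=east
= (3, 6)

~$ maze.sense dir=south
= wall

~$ maze.sense dir=north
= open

~$ stack.push x=north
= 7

~$ maze.move dir=north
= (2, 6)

~$ maze.sense dir=west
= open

~$ stack.push x=west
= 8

~$ maze.move dir=west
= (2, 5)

~$ maze.sense dir=west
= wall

~$ maze.sense dir=north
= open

~$ stack.push x=north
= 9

~$ maze.move dir=north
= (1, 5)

~$ maze.sense dir=east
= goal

~$ maze.move dir=east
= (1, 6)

Answer: (1, 6)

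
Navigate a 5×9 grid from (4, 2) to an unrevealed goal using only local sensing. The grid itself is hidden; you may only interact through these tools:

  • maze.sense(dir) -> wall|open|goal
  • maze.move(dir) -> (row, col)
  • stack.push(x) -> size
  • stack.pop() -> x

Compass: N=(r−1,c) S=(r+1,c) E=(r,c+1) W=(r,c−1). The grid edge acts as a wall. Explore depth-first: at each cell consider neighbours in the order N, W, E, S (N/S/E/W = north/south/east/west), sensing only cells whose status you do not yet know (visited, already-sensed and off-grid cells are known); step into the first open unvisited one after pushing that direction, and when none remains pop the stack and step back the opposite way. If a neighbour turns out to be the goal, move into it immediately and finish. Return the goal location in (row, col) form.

% maze.sense(dir→north) : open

% stack.push(x→north) : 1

% maze.move(dir→north) : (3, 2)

% maze.sense(dir→north) : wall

% maze.sense(dir→west) : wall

% maze.sense(dir→east) : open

% stack.push(x→east) : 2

% maze.move(dir→east) : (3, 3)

% maze.sense(dir→north) : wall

% maze.sense(dir→east) : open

% stack.push(x→east) : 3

% maze.move(dir→east) : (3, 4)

% maze.sense(dir→north) : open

% stack.push(x→north) : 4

% maze.move(dir→north) : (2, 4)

% maze.sense(dir→north) : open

% stack.push(x→north) : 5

% maze.move(dir→north) : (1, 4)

% maze.sense(dir→north) : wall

% maze.sense(dir→west) : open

% stack.push(x→west) : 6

% maze.move(dir→west) : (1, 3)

% maze.sense(dir→north) : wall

% maze.sense(dir→west) : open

% stack.push(x→west) : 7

% maze.move(dir→west) : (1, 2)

% maze.sense(dir→north) : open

% stack.push(x→north) : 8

% maze.move(dir→north) : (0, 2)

% maze.sense(dir→west) : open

% stack.push(x→west) : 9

% maze.move(dir→west) : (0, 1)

% maze.sense(dir→west) : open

% stack.push(x→west) : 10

% maze.move(dir→west) : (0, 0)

% maze.sense(dir→south) : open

% stack.push(x→south) : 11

% maze.move(dir→south) : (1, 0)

% maze.sense(dir→east) : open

% stack.push(x→east) : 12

% maze.move(dir→east) : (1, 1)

% maze.sense(dir→south) : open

% stack.push(x→south) : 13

% maze.move(dir→south) : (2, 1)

% maze.sense(dir→west) : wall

% stack.pop() : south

% maze.move(dir→north) : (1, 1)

% stack.pop() : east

% maze.move(dir→west) : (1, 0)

% stack.pop() : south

% maze.move(dir→north) : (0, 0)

% stack.pop() : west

% maze.move(dir→east) : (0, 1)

% stack.pop() : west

% maze.move(dir→east) : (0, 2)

% stack.pop() : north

% maze.move(dir→south) : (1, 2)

% stack.pop() : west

% maze.move(dir→east) : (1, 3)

% stack.pop() : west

% maze.move(dir→east) : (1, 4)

% maze.sense(dir→east) : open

% stack.push(x→east) : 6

% maze.move(dir→east) : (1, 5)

% maze.sense(dir→north) : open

% stack.push(x→north) : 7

% maze.move(dir→north) : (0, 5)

% maze.sense(dir→east) : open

% stack.push(x→east) : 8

% maze.move(dir→east) : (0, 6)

% maze.sense(dir→east) : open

% stack.push(x→east) : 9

% maze.move(dir→east) : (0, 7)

% maze.sense(dir→east) : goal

% maze.move(dir→east) : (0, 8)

Answer: (0, 8)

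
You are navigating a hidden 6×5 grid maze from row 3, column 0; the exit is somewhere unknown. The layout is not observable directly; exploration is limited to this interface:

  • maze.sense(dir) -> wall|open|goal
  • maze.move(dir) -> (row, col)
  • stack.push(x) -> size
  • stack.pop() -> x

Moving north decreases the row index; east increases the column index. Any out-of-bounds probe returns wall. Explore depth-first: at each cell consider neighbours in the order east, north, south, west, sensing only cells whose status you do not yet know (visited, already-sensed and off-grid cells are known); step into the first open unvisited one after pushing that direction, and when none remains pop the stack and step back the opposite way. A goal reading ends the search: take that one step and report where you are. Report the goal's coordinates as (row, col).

Do: maze.sense[east]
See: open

Do: stack.push[east]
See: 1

Do: maze.move[east]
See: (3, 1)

Do: maze.sense[east]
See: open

Do: stack.push[east]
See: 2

Do: maze.move[east]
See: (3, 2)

Do: maze.sense[east]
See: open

Do: stack.push[east]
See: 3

Do: maze.move[east]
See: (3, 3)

Do: maze.sense[east]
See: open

Do: stack.push[east]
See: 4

Do: maze.move[east]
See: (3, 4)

Do: maze.sense[north]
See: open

Do: stack.push[north]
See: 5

Do: maze.move[north]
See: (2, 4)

Do: maze.sense[north]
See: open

Do: stack.push[north]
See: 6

Do: maze.move[north]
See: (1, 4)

Do: maze.sense[north]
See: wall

Do: maze.sense[west]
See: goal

Do: maze.move[west]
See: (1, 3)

Answer: (1, 3)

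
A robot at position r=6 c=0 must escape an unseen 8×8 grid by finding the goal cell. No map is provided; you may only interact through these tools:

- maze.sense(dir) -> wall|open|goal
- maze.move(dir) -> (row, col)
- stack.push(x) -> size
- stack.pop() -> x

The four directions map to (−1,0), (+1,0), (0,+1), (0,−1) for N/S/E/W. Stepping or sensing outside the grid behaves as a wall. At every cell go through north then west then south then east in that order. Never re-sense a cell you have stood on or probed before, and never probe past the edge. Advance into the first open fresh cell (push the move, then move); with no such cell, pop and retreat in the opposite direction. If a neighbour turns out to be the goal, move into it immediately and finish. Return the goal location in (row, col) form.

-- maze.sense(dir=north) == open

-- stack.push(x=north) == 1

-- maze.move(dir=north) == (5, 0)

-- maze.sense(dir=north) == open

-- stack.push(x=north) == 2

-- maze.move(dir=north) == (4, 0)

-- maze.sense(dir=north) == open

-- stack.push(x=north) == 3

-- maze.move(dir=north) == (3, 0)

-- maze.sense(dir=north) == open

-- stack.push(x=north) == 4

-- maze.move(dir=north) == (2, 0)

-- maze.sense(dir=north) == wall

-- maze.sense(dir=east) == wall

-- stack.pop() == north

-- maze.move(dir=south) == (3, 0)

-- maze.sense(dir=east) == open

-- stack.push(x=east) == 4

-- maze.move(dir=east) == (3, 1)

-- maze.sense(dir=south) == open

-- stack.push(x=south) == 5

-- maze.move(dir=south) == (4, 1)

-- maze.sense(dir=south) == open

-- stack.push(x=south) == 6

-- maze.move(dir=south) == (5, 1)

-- maze.sense(dir=south) == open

-- stack.push(x=south) == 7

-- maze.move(dir=south) == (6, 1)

-- maze.sense(dir=south) == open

-- stack.push(x=south) == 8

-- maze.move(dir=south) == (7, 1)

-- maze.sense(dir=west) == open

-- stack.push(x=west) == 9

-- maze.move(dir=west) == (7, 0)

-- stack.pop() == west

-- maze.move(dir=east) == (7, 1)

-- maze.sense(dir=east) == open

-- stack.push(x=east) == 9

-- maze.move(dir=east) == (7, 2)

-- maze.sense(dir=north) == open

-- stack.push(x=north) == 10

-- maze.move(dir=north) == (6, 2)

-- maze.sense(dir=north) == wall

-- maze.sense(dir=east) == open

-- stack.push(x=east) == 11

-- maze.move(dir=east) == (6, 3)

-- maze.sense(dir=north) == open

-- stack.push(x=north) == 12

-- maze.move(dir=north) == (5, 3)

-- maze.sense(dir=north) == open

-- stack.push(x=north) == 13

-- maze.move(dir=north) == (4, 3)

-- maze.sense(dir=north) == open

-- stack.push(x=north) == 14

-- maze.move(dir=north) == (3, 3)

-- maze.sense(dir=north) == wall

-- maze.sense(dir=west) == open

-- stack.push(x=west) == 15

-- maze.move(dir=west) == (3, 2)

-- maze.sense(dir=north) == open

-- stack.push(x=north) == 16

-- maze.move(dir=north) == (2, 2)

-- maze.sense(dir=north) == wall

-- stack.pop() == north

-- maze.move(dir=south) == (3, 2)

-- maze.sense(dir=south) == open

-- stack.push(x=south) == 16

-- maze.move(dir=south) == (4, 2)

-- stack.pop() == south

-- maze.move(dir=north) == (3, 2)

-- stack.pop() == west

-- maze.move(dir=east) == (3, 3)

-- maze.sense(dir=east) == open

-- stack.push(x=east) == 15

-- maze.move(dir=east) == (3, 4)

-- maze.sense(dir=north) == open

-- stack.push(x=north) == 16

-- maze.move(dir=north) == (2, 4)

-- maze.sense(dir=north) == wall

-- maze.sense(dir=east) == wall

-- stack.pop() == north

-- maze.move(dir=south) == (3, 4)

-- maze.sense(dir=south) == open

-- stack.push(x=south) == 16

-- maze.move(dir=south) == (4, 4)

-- maze.sense(dir=south) == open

-- stack.push(x=south) == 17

-- maze.move(dir=south) == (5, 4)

-- maze.sense(dir=south) == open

-- stack.push(x=south) == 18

-- maze.move(dir=south) == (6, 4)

-- maze.sense(dir=south) == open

-- stack.push(x=south) == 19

-- maze.move(dir=south) == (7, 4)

-- maze.sense(dir=west) == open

-- stack.push(x=west) == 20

-- maze.move(dir=west) == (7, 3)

-- stack.pop() == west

-- maze.move(dir=east) == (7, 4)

-- maze.sense(dir=east) == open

-- stack.push(x=east) == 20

-- maze.move(dir=east) == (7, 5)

-- maze.sense(dir=north) == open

-- stack.push(x=north) == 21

-- maze.move(dir=north) == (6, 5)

-- maze.sense(dir=north) == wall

-- maze.sense(dir=east) == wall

-- stack.pop() == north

-- maze.move(dir=south) == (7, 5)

-- maze.sense(dir=east) == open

-- stack.push(x=east) == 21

-- maze.move(dir=east) == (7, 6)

-- maze.sense(dir=east) == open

-- stack.push(x=east) == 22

-- maze.move(dir=east) == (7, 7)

-- maze.sense(dir=north) == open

-- stack.push(x=north) == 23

-- maze.move(dir=north) == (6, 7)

-- maze.sense(dir=north) == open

-- stack.push(x=north) == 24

-- maze.move(dir=north) == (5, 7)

-- maze.sense(dir=north) == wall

-- maze.sense(dir=west) == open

-- stack.push(x=west) == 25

-- maze.move(dir=west) == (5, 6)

-- maze.sense(dir=north) == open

-- stack.push(x=north) == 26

-- maze.move(dir=north) == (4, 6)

-- maze.sense(dir=north) == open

-- stack.push(x=north) == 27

-- maze.move(dir=north) == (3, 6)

-- maze.sense(dir=north) == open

-- stack.push(x=north) == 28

-- maze.move(dir=north) == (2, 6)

-- maze.sense(dir=north) == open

-- stack.push(x=north) == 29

-- maze.move(dir=north) == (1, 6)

-- maze.sense(dir=north) == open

-- stack.push(x=north) == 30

-- maze.move(dir=north) == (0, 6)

-- maze.sense(dir=west) == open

-- stack.push(x=west) == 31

-- maze.move(dir=west) == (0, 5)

-- maze.sense(dir=west) == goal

-- maze.move(dir=west) == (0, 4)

Answer: (0, 4)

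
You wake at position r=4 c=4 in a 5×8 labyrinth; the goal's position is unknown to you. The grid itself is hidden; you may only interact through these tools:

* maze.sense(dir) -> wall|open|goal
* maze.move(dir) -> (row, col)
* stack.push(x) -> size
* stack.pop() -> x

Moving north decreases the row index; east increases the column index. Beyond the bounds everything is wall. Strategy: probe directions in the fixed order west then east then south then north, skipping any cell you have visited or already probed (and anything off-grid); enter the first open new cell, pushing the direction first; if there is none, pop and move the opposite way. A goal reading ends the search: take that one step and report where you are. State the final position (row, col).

I run maze.sense(dir: west), — result: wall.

Calling maze.sense(dir: east), yielding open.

Invoking stack.push(x: east), giving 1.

I try maze.move(dir: east), giving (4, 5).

Then maze.sense(dir: east), and get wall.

Next I call maze.sense(dir: north), : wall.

Now I run stack.pop(), and observe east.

I invoke maze.move(dir: west), and observe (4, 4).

I invoke maze.sense(dir: north), : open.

Invoking stack.push(x: north), yielding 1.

Using maze.move(dir: north), and see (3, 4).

I invoke maze.sense(dir: west), → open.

I use stack.push(x: west), which returns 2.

Calling maze.move(dir: west), yielding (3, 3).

I run maze.sense(dir: west), and see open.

I try stack.push(x: west), and observe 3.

Then maze.move(dir: west), and get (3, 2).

I run maze.sense(dir: west), — result: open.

Calling stack.push(x: west), — result: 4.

Invoking maze.move(dir: west), giving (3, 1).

Then maze.sense(dir: west), → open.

Using stack.push(x: west), → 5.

Now I run maze.move(dir: west), — result: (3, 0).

Calling maze.sense(dir: south), → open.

I call stack.push(x: south), giving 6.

I call maze.move(dir: south), yielding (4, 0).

Calling maze.sense(dir: east), — result: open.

I invoke stack.push(x: east), and see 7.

Now I run maze.move(dir: east), and observe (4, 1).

I use maze.sense(dir: east), giving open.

Now I run stack.push(x: east), and observe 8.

I use maze.move(dir: east), yielding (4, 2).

I call stack.pop, and get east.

I use maze.move(dir: west), → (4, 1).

I try stack.pop, and get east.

Now I run maze.move(dir: west), — result: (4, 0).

Invoking stack.pop(), which returns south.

Using maze.move(dir: north), — result: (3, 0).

Calling maze.sense(dir: north), and get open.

Then stack.push(x: north), : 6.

Now I run maze.move(dir: north), and get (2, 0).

I call maze.sense(dir: east), which returns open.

I run stack.push(x: east), and get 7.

Next I call maze.move(dir: east), — result: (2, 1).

I call maze.sense(dir: east), yielding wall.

Calling maze.sense(dir: north), yielding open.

Next I call stack.push(x: north), : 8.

Now I run maze.move(dir: north), and see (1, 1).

I invoke maze.sense(dir: west), which returns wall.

Now I run maze.sense(dir: east), — result: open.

Now I run stack.push(x: east), and observe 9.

Then maze.move(dir: east), : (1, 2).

Next I call maze.sense(dir: east), giving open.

Calling stack.push(x: east), giving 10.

Now I run maze.move(dir: east), and observe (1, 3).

Next I call maze.sense(dir: east), — result: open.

Invoking stack.push(x: east), and get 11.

I try maze.move(dir: east), and observe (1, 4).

Using maze.sense(dir: east), yielding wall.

Then maze.sense(dir: south), : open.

Then stack.push(x: south), and observe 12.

I invoke maze.move(dir: south), and observe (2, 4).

I invoke maze.sense(dir: west), → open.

Using stack.push(x: west), — result: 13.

I call maze.move(dir: west), : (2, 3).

I call stack.pop(), and observe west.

I use maze.move(dir: east), and observe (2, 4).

Next I call maze.sense(dir: east), and observe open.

Invoking stack.push(x: east), and get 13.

Invoking maze.move(dir: east), which returns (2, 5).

Then maze.sense(dir: east), and see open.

Invoking stack.push(x: east), and observe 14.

Now I run maze.move(dir: east), — result: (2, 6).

Invoking maze.sense(dir: east), and see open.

I call stack.push(x: east), and observe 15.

I run maze.move(dir: east), — result: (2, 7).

I use maze.sense(dir: south), and observe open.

Calling stack.push(x: south), and see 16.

I use maze.move(dir: south), giving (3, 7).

I use maze.sense(dir: west), and get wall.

I invoke maze.sense(dir: south), and observe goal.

Using maze.move(dir: south), and get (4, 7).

Answer: (4, 7)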